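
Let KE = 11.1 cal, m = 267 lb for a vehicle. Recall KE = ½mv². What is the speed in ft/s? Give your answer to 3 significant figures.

Solving KE = ½mv² for v: v = √(2·KE/m).
KE = 11.1 cal = 46.44 J; m = 267 lb = 121.1 kg.
v = 0.8758 m/s
0.8758 m/s × (1 ft/s / 0.3048 m/s) = 2.873 ft/s

2.87 ft/s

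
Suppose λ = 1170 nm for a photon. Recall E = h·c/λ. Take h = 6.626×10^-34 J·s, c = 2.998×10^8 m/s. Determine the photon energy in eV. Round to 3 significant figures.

1.06 eV

Directly: E = hc/λ.
λ = 1170 nm = 1.170×10^-6 m; h = 6.626×10^-34 J·s; c = 2.998×10^8 m/s.
E = 1.698×10^-19 J  (the unit combination reduces to kg·m²/s² = J)
1.698×10^-19 J × (1 eV / 1.602×10^-19 J) = 1.060 eV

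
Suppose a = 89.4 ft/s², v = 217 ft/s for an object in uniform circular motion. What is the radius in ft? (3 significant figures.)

Rearranging: r = v²/a.
a = 89.4 ft/s² = 27.25 m/s²; v = 217 ft/s = 66.14 m/s.
r = 160.5 m
160.5 m × (1 ft / 0.3048 m) = 526.7 ft

527 ft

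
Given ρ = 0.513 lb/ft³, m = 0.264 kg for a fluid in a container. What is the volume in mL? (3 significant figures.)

32100 mL

Rearranging: V = m/ρ.
ρ = 0.513 lb/ft³ = 8.217 kg/m³; m = 0.264 kg.
V = 0.03213 m³
0.03213 m³ × (1 mL / 1.000×10^-6 m³) = 32127 mL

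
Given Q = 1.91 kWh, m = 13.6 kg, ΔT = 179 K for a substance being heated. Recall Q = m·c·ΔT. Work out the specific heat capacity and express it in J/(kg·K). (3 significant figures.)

2820 J/(kg·K)

Solving Q = m·c·ΔT for c: c = Q/(m·ΔT).
Q = 1.91 kWh = 6.876×10^6 J; m = 13.6 kg; ΔT = 179 K.
c = 2825 J/(kg·K)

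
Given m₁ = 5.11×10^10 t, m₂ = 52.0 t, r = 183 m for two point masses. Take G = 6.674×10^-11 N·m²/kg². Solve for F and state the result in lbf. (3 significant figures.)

From Newton's law of gravitation: F = Gm₁m₂/r².
m₁ = 5.11×10^10 t = 5.110×10^13 kg; m₂ = 52.0 t = 52000 kg; r = 183 m; G = 6.674×10^-11 N·m²/kg².
F = 5296 N
5296 N × (1 lbf / 4.448 N) = 1190 lbf

1190 lbf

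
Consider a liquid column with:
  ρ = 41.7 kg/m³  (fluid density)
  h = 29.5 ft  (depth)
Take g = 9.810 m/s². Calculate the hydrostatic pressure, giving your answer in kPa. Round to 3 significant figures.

P is given directly by: P = ρgh.
ρ = 41.7 kg/m³; h = 29.5 ft = 8.992 m; g = 9.810 m/s².
P = 3678 Pa
3678 Pa × (1 kPa / 1000 Pa) = 3.678 kPa

3.68 kPa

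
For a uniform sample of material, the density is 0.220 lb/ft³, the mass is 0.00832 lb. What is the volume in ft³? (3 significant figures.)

0.0378 ft³

Solving ρ = m/V for V: V = m/ρ.
ρ = 0.220 lb/ft³ = 3.524 kg/m³; m = 0.00832 lb = 0.003774 kg.
V = 0.001071 m³
0.001071 m³ × (1 ft³ / 0.02832 m³) = 0.03782 ft³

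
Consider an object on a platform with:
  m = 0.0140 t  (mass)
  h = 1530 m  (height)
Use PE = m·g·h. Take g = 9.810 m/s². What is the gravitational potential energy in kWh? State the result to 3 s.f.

Directly: PE = mgh.
m = 0.0140 t = 14.00 kg; h = 1530 m; g = 9.810 m/s².
PE = 2.101×10^5 J
2.101×10^5 J × (1 kWh / 3.600×10^6 J) = 0.05837 kWh

0.0584 kWh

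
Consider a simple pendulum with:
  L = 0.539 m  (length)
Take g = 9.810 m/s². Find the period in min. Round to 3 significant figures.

0.0245 min

T is given directly by: T = 2π√(L/g).
L = 0.539 m; g = 9.810 m/s².
T = 1.473 s
1.473 s × (1 min / 60.00 s) = 0.02455 min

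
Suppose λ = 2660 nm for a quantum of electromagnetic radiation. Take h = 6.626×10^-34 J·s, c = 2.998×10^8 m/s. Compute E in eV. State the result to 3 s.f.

E is given directly by: E = hc/λ.
λ = 2660 nm = 2.660×10^-6 m; h = 6.626×10^-34 J·s; c = 2.998×10^8 m/s.
E = 7.468×10^-20 J
7.468×10^-20 J × (1 eV / 1.602×10^-19 J) = 0.4661 eV

0.466 eV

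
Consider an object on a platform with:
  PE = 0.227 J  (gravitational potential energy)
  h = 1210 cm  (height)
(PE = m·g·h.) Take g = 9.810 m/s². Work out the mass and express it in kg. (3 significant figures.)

Rearranging PE = m·g·h for m: m = PE/(g·h).
PE = 0.227 J; h = 1210 cm = 12.10 m; g = 9.810 m/s².
m = 0.001912 kg

0.00191 kg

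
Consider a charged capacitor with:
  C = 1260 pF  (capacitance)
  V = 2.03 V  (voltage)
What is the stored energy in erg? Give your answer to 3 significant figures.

0.0260 erg

Directly: E = ½CV².
C = 1260 pF = 1.260×10^-9 F; V = 2.03 V.
E = 2.596×10^-9 J  (the unit combination reduces to kg·m²/s² = J)
2.596×10^-9 J × (1 erg / 1.000×10^-7 J) = 0.02596 erg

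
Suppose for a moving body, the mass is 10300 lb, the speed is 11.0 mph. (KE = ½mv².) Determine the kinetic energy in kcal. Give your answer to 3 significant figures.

KE is given directly by: KE = ½mv².
m = 10300 lb = 4672 kg; v = 11.0 mph = 4.917 m/s.
KE = 56487 J
56487 J × (1 kcal / 4184 J) = 13.50 kcal

13.5 kcal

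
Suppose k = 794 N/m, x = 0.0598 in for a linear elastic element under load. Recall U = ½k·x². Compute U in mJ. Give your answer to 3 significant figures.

Directly: U = ½kx².
k = 794 N/m; x = 0.0598 in = 0.001519 m.
U = 9.159×10^-4 J
9.159×10^-4 J × (1 mJ / 0.001000 J) = 0.9159 mJ

0.916 mJ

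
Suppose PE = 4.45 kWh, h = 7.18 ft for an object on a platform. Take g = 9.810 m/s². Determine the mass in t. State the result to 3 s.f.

746 t

Rearranging: m = PE/(g·h).
PE = 4.45 kWh = 1.602×10^7 J; h = 7.18 ft = 2.188 m; g = 9.810 m/s².
m = 7.462×10^5 kg
7.462×10^5 kg × (1 t / 1000 kg) = 746.2 t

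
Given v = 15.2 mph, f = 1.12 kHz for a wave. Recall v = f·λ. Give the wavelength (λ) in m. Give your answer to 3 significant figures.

0.00607 m

Rearranging v = f·λ for λ: λ = v/f.
v = 15.2 mph = 6.795 m/s; f = 1.12 kHz = 1120 Hz.
λ = 0.006067 m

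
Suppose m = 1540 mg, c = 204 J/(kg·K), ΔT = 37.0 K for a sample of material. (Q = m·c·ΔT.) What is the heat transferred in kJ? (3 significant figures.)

0.0116 kJ

Q is given directly by: Q = mcΔT.
m = 1540 mg = 0.001540 kg; c = 204 J/(kg·K); ΔT = 37.0 K.
Q = 11.62 J
11.62 J × (1 kJ / 1000 J) = 0.01162 kJ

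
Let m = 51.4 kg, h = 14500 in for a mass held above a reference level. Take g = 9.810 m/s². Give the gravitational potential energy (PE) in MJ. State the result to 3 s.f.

Directly: PE = mgh.
m = 51.4 kg; h = 14500 in = 368.3 m; g = 9.810 m/s².
PE = 1.857×10^5 J  (the unit combination reduces to kg·m²/s² = J)
1.857×10^5 J × (1 MJ / 1.000×10^6 J) = 0.1857 MJ

0.186 MJ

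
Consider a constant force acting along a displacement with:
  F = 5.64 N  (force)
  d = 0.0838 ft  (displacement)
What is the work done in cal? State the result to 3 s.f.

0.0344 cal

Directly: W = F·d.
F = 5.64 N; d = 0.0838 ft = 0.02554 m.
W = 0.1441 J
0.1441 J × (1 cal / 4.184 J) = 0.03443 cal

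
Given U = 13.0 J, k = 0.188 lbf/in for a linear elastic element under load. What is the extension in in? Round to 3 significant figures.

Rearranging: x = √(2U/k).
U = 13.0 J; k = 0.188 lbf/in = 32.92 N/m.
x = 0.8887 m
0.8887 m × (1 in / 0.02540 m) = 34.99 in

35.0 in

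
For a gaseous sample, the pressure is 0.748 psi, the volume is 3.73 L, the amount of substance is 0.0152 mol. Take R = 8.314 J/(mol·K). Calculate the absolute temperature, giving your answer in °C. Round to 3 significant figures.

-121 °C

From the ideal-gas law: T = PV/(nR).
P = 0.748 psi = 5157 Pa; V = 3.73 L = 0.003730 m³; n = 0.0152 mol; R = 8.314 J/(mol·K).
T = 152.2 K
152.2 K − 273.15 = -120.9 °C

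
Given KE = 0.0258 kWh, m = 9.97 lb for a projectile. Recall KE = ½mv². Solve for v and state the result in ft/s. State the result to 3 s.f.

Rearranging KE = ½mv² for v: v = √(2·KE/m).
KE = 0.0258 kWh = 92880 J; m = 9.97 lb = 4.522 kg.
v = 202.7 m/s
202.7 m/s × (1 ft/s / 0.3048 m/s) = 664.9 ft/s

665 ft/s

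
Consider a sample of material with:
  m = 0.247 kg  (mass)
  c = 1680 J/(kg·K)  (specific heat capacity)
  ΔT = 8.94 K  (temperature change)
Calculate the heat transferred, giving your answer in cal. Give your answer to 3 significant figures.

887 cal

Directly: Q = mcΔT.
m = 0.247 kg; c = 1680 J/(kg·K); ΔT = 8.94 K.
Q = 3710 J
3710 J × (1 cal / 4.184 J) = 886.6 cal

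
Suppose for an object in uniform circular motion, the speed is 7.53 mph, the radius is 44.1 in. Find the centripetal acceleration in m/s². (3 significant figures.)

Directly: a = v²/r.
v = 7.53 mph = 3.366 m/s; r = 44.1 in = 1.120 m.
a = 10.12 m/s²

10.1 m/s²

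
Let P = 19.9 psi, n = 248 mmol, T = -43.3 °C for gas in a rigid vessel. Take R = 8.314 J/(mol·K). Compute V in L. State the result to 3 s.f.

3.45 L

Rearranging PV = nRT for V: V = nRT/P.
P = 19.9 psi = 1.372×10^5 Pa; n = 248 mmol = 0.2480 mol; T = -43.3 °C = 229.8 K; R = 8.314 J/(mol·K).
V = 0.003454 m³
0.003454 m³ × (1 L / 0.001000 m³) = 3.454 L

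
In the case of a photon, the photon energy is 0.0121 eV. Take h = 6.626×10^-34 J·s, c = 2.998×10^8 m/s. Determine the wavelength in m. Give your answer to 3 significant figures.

1.02×10^-4 m

Rearranging E = h·c/λ for λ: λ = hc/E.
E = 0.0121 eV = 1.939×10^-21 J; h = 6.626×10^-34 J·s; c = 2.998×10^8 m/s.
λ = 1.025×10^-4 m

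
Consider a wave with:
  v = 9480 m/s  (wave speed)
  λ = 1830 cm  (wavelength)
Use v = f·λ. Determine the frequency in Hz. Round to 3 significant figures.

518 Hz

Rearranging: f = v/λ.
v = 9480 m/s; λ = 1830 cm = 18.30 m.
f = 518.0 Hz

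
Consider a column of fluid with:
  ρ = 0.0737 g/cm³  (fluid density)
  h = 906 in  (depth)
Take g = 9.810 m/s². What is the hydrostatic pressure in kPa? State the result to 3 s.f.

16.6 kPa

P is given directly by: P = ρgh.
ρ = 0.0737 g/cm³ = 73.70 kg/m³; h = 906 in = 23.01 m; g = 9.810 m/s².
P = 16638 Pa
16638 Pa × (1 kPa / 1000 Pa) = 16.64 kPa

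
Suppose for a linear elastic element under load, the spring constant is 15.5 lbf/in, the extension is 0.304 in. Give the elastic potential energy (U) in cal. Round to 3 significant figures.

Directly: U = ½kx².
k = 15.5 lbf/in = 2714 N/m; x = 0.304 in = 0.007722 m.
U = 0.08092 J  (the unit combination reduces to kg·m²/s² = J)
0.08092 J × (1 cal / 4.184 J) = 0.01934 cal

0.0193 cal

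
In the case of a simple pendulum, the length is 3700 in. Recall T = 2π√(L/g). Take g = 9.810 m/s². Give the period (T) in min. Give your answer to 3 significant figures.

0.324 min

Directly: T = 2π√(L/g).
L = 3700 in = 93.98 m; g = 9.810 m/s².
T = 19.45 s
19.45 s × (1 min / 60.00 s) = 0.3241 min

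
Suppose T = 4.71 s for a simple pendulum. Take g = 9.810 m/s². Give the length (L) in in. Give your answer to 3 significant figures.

217 in

Rearranging: L = g·(T/2π)².
T = 4.71 s; g = 9.810 m/s².
L = 5.513 m
5.513 m × (1 in / 0.02540 m) = 217.0 in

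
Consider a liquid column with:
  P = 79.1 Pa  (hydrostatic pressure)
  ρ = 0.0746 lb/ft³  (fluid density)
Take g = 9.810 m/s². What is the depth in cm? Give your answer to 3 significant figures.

675 cm

Solving P = ρ·g·h for h: h = P/(ρ·g).
P = 79.1 Pa; ρ = 0.0746 lb/ft³ = 1.195 kg/m³; g = 9.810 m/s².
h = 6.748 m
6.748 m × (1 cm / 0.01000 m) = 674.8 cm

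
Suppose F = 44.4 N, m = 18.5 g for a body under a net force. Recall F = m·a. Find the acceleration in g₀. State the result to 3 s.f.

245 g₀

Rearranging F = m·a for a: a = F/m.
F = 44.4 N; m = 18.5 g = 0.01850 kg.
a = 2400 m/s²
2400 m/s² × (1 g₀ / 9.807 m/s²) = 244.7 g₀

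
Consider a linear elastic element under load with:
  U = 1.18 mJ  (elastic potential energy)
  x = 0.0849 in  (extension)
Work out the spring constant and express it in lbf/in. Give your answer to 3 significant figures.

Rearranging: k = 2U/x².
U = 1.18 mJ = 0.001180 J; x = 0.0849 in = 0.002156 m.
k = 507.5 N/m
507.5 N/m × (1 lbf/in / 175.1 N/m) = 2.898 lbf/in

2.90 lbf/in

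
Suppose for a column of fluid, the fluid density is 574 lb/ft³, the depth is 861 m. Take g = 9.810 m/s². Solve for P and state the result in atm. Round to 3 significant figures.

766 atm

Directly: P = ρgh.
ρ = 574 lb/ft³ = 9195 kg/m³; h = 861 m; g = 9.810 m/s².
P = 7.766×10^7 Pa
7.766×10^7 Pa × (1 atm / 1.013×10^5 Pa) = 766.5 atm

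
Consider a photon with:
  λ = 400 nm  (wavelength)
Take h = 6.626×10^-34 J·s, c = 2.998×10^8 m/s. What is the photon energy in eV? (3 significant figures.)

3.10 eV

E is given directly by: E = hc/λ.
λ = 400 nm = 4.000×10^-7 m; h = 6.626×10^-34 J·s; c = 2.998×10^8 m/s.
E = 4.966×10^-19 J
4.966×10^-19 J × (1 eV / 1.602×10^-19 J) = 3.100 eV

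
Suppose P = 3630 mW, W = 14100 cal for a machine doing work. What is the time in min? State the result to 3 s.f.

Rearranging P = W/t for t: t = W/P.
P = 3630 mW = 3.630 W; W = 14100 cal = 58994 J.
t = 16252 s
16252 s × (1 min / 60.00 s) = 270.9 min

271 min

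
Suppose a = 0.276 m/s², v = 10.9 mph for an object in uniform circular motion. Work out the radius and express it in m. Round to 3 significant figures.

86.0 m

Rearranging a = v²/r for r: r = v²/a.
a = 0.276 m/s²; v = 10.9 mph = 4.873 m/s.
r = 86.03 m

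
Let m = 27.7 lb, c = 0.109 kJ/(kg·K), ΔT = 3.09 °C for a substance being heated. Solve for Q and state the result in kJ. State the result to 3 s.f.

Q is given directly by: Q = mcΔT.
m = 27.7 lb = 12.56 kg; c = 0.109 kJ/(kg·K) = 109.0 J/(kg·K); ΔT = 3.09 °C = 3.090 K.
Q = 4232 J
4232 J × (1 kJ / 1000 J) = 4.232 kJ

4.23 kJ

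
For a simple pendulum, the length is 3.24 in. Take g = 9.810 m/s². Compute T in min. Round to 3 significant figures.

T is given directly by: T = 2π√(L/g).
L = 3.24 in = 0.08230 m; g = 9.810 m/s².
T = 0.5755 s
0.5755 s × (1 min / 60.00 s) = 0.009591 min

0.00959 min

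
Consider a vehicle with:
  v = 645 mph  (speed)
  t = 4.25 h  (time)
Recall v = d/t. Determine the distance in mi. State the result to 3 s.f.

2740 mi

Rearranging v = d/t for d: d = v·t.
v = 645 mph = 288.3 m/s; t = 4.25 h = 15300 s.
d = 4.412×10^6 m
4.412×10^6 m × (1 mi / 1609 m) = 2741 mi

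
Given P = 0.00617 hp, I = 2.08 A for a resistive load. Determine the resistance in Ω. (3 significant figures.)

Rearranging: R = P/I².
P = 0.00617 hp = 4.601 W; I = 2.08 A.
R = 1.063 Ω

1.06 Ω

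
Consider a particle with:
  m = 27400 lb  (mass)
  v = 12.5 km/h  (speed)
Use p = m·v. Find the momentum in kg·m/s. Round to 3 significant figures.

p is given directly by: p = mv.
m = 27400 lb = 12428 kg; v = 12.5 km/h = 3.472 m/s.
p = 43154 kg·m/s

43200 kg·m/s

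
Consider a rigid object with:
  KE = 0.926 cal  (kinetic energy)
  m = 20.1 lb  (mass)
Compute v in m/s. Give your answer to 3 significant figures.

0.922 m/s

Solving KE = ½mv² for v: v = √(2·KE/m).
KE = 0.926 cal = 3.874 J; m = 20.1 lb = 9.117 kg.
v = 0.9219 m/s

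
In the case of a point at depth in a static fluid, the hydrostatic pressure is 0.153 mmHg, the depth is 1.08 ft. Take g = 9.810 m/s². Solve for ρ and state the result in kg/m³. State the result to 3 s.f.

Rearranging: ρ = P/(g·h).
P = 0.153 mmHg = 20.40 Pa; h = 1.08 ft = 0.3292 m; g = 9.810 m/s².
ρ = 6.317 kg/m³

6.32 kg/m³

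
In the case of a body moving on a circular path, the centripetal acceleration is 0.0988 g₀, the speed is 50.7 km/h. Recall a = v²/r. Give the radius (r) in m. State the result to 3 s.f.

205 m

Rearranging a = v²/r for r: r = v²/a.
a = 0.0988 g₀ = 0.9689 m/s²; v = 50.7 km/h = 14.08 m/s.
r = 204.7 m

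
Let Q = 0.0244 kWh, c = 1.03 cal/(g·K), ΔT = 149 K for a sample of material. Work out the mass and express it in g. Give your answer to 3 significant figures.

137 g

Solving Q = m·c·ΔT for m: m = Q/(c·ΔT).
Q = 0.0244 kWh = 87840 J; c = 1.03 cal/(g·K) = 4310 J/(kg·K); ΔT = 149 K.
m = 0.1368 kg
0.1368 kg × (1 g / 0.001000 kg) = 136.8 g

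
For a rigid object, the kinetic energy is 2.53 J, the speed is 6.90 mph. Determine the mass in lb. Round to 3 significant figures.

Solving KE = ½mv² for m: m = 2·KE/v².
KE = 2.53 J; v = 6.90 mph = 3.085 m/s.
m = 0.5318 kg
0.5318 kg × (1 lb / 0.4536 kg) = 1.172 lb

1.17 lb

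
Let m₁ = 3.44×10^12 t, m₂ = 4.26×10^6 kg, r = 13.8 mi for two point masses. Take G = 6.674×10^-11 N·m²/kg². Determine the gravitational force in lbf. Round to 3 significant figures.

F is given directly by: F = Gm₁m₂/r².
m₁ = 3.44×10^12 t = 3.440×10^15 kg; m₂ = 4.26×10^6 kg; r = 13.8 mi = 22209 m; G = 6.674×10^-11 N·m²/kg².
F = 1983 N
1983 N × (1 lbf / 4.448 N) = 445.8 lbf

446 lbf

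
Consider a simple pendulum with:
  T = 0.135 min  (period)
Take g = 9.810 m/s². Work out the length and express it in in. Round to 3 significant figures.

Rearranging: L = g·(T/2π)².
T = 0.135 min = 8.100 s; g = 9.810 m/s².
L = 16.30 m
16.30 m × (1 in / 0.02540 m) = 641.9 in

642 in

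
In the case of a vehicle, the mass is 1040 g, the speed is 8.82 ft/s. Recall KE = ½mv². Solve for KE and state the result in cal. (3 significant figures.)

0.898 cal

KE is given directly by: KE = ½mv².
m = 1040 g = 1.040 kg; v = 8.82 ft/s = 2.688 m/s.
KE = 3.758 J  (the unit combination reduces to kg·m²/s² = J)
3.758 J × (1 cal / 4.184 J) = 0.8982 cal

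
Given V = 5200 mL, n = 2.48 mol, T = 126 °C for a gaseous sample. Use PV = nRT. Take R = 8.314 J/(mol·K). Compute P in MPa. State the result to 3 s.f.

P is given directly by: P = nRT/V.
V = 5200 mL = 0.005200 m³; n = 2.48 mol; T = 126 °C = 399.1 K; R = 8.314 J/(mol·K).
P = 1.583×10^6 Pa
1.583×10^6 Pa × (1 MPa / 1.000×10^6 Pa) = 1.583 MPa

1.58 MPa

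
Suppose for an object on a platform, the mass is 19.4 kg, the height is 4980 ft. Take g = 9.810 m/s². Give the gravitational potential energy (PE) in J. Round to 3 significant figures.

Directly: PE = mgh.
m = 19.4 kg; h = 4980 ft = 1518 m; g = 9.810 m/s².
PE = 2.889×10^5 J  (the unit combination reduces to kg·m²/s² = J)

2.89×10^5 J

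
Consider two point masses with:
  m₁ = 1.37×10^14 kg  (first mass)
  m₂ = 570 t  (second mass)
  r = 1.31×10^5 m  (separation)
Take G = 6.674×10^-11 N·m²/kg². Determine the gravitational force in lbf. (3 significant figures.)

0.0683 lbf

From Newton's law of gravitation: F = Gm₁m₂/r².
m₁ = 1.37×10^14 kg; m₂ = 570 t = 5.700×10^5 kg; r = 1.31×10^5 m; G = 6.674×10^-11 N·m²/kg².
F = 0.3037 N
0.3037 N × (1 lbf / 4.448 N) = 0.06827 lbf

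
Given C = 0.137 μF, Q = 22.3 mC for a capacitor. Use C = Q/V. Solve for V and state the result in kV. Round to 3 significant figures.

163 kV

Rearranging: V = Q/C.
C = 0.137 μF = 1.370×10^-7 F; Q = 22.3 mC = 0.02230 C.
V = 1.628×10^5 V
1.628×10^5 V × (1 kV / 1000 V) = 162.8 kV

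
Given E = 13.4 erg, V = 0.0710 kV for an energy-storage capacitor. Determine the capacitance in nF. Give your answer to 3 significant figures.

0.532 nF

Rearranging: C = 2E/V².
E = 13.4 erg = 1.340×10^-6 J; V = 0.0710 kV = 71.00 V.
C = 5.316×10^-10 F
5.316×10^-10 F × (1 nF / 1.000×10^-9 F) = 0.5316 nF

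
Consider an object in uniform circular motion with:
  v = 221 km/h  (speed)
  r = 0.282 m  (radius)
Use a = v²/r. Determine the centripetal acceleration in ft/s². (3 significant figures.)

a is given directly by: a = v²/r.
v = 221 km/h = 61.39 m/s; r = 0.282 m.
a = 13364 m/s²
13364 m/s² × (1 ft/s² / 0.3048 m/s²) = 43845 ft/s²

43800 ft/s²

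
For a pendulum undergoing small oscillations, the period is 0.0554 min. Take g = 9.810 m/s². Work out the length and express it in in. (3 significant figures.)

Rearranging T = 2π√(L/g) for L: L = g·(T/2π)².
T = 0.0554 min = 3.324 s; g = 9.810 m/s².
L = 2.746 m
2.746 m × (1 in / 0.02540 m) = 108.1 in

108 in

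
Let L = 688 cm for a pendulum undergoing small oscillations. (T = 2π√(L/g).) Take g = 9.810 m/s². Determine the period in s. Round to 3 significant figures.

5.26 s

T is given directly by: T = 2π√(L/g).
L = 688 cm = 6.880 m; g = 9.810 m/s².
T = 5.262 s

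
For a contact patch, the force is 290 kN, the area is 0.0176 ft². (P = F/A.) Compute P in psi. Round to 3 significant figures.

P is given directly by: P = F/A.
F = 290 kN = 2.900×10^5 N; A = 0.0176 ft² = 0.001635 m².
P = 1.774×10^8 Pa
1.774×10^8 Pa × (1 psi / 6895 Pa) = 25724 psi

25700 psi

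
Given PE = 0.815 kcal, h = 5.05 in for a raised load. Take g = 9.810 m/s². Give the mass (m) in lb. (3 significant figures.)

Rearranging PE = m·g·h for m: m = PE/(g·h).
PE = 0.815 kcal = 3410 J; h = 5.05 in = 0.1283 m; g = 9.810 m/s².
m = 2710 kg
2710 kg × (1 lb / 0.4536 kg) = 5974 lb

5970 lb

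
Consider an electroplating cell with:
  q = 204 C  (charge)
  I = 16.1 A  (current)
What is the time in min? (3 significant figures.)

0.211 min

Rearranging: t = q/I.
q = 204 C; I = 16.1 A.
t = 12.67 s
12.67 s × (1 min / 60.00 s) = 0.2112 min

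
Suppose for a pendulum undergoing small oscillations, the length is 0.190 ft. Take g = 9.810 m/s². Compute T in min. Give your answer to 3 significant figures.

T is given directly by: T = 2π√(L/g).
L = 0.190 ft = 0.05791 m; g = 9.810 m/s².
T = 0.4828 s
0.4828 s × (1 min / 60.00 s) = 0.008046 min

0.00805 min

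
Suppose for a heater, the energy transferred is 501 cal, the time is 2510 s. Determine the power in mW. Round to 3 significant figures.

Directly: P = W/t.
W = 501 cal = 2096 J; t = 2510 s.
P = 0.8351 W
0.8351 W × (1 mW / 0.001000 W) = 835.1 mW

835 mW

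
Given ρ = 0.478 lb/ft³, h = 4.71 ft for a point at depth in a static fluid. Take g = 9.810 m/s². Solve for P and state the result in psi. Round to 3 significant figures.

P is given directly by: P = ρgh.
ρ = 0.478 lb/ft³ = 7.657 kg/m³; h = 4.71 ft = 1.436 m; g = 9.810 m/s².
P = 107.8 Pa
107.8 Pa × (1 psi / 6895 Pa) = 0.01564 psi

0.0156 psi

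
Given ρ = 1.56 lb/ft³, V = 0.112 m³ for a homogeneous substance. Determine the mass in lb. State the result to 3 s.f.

Solving ρ = m/V for m: m = ρV.
ρ = 1.56 lb/ft³ = 24.99 kg/m³; V = 0.112 m³.
m = 2.799 kg
2.799 kg × (1 lb / 0.4536 kg) = 6.170 lb

6.17 lb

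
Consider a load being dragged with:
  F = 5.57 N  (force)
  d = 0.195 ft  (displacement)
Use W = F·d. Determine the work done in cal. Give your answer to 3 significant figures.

0.0791 cal

Directly: W = F·d.
F = 5.57 N; d = 0.195 ft = 0.05944 m.
W = 0.3311 J
0.3311 J × (1 cal / 4.184 J) = 0.07912 cal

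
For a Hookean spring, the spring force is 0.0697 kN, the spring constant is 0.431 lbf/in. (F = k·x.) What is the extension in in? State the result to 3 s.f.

36.4 in

From Hooke's law: x = F/k.
F = 0.0697 kN = 69.70 N; k = 0.431 lbf/in = 75.48 N/m.
x = 0.9234 m
0.9234 m × (1 in / 0.02540 m) = 36.36 in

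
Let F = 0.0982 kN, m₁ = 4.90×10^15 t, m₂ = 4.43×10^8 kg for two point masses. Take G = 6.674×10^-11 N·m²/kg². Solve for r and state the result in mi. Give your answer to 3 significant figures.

23900 mi

Rearranging F = G·m₁·m₂/r² for r: r = √(G·m₁m₂/F).
F = 0.0982 kN = 98.20 N; m₁ = 4.90×10^15 t = 4.900×10^18 kg; m₂ = 4.43×10^8 kg; G = 6.674×10^-11 N·m²/kg².
r = 3.841×10^7 m
3.841×10^7 m × (1 mi / 1609 m) = 23866 mi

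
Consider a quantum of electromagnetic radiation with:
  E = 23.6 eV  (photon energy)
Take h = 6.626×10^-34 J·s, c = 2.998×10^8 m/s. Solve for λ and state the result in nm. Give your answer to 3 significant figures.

52.5 nm

Solving E = h·c/λ for λ: λ = hc/E.
E = 23.6 eV = 3.781×10^-18 J; h = 6.626×10^-34 J·s; c = 2.998×10^8 m/s.
λ = 5.254×10^-8 m
5.254×10^-8 m × (1 nm / 1.000×10^-9 m) = 52.54 nm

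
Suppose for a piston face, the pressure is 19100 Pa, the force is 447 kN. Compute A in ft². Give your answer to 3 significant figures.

Rearranging: A = F/P.
P = 19100 Pa; F = 447 kN = 4.470×10^5 N.
A = 23.40 m²
23.40 m² × (1 ft² / 0.09290 m²) = 251.9 ft²

252 ft²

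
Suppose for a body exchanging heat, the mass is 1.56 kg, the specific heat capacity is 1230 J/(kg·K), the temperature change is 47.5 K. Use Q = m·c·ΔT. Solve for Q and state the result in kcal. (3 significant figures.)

Directly: Q = mcΔT.
m = 1.56 kg; c = 1230 J/(kg·K); ΔT = 47.5 K.
Q = 91143 J  (the unit combination reduces to kg·m²/s² = J)
91143 J × (1 kcal / 4184 J) = 21.78 kcal

21.8 kcal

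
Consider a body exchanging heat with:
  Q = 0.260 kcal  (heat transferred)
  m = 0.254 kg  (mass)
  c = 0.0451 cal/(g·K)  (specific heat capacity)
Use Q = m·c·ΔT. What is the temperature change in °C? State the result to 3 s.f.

22.7 °C

Rearranging Q = m·c·ΔT for ΔT: ΔT = Q/(m·c).
Q = 0.260 kcal = 1088 J; m = 0.254 kg; c = 0.0451 cal/(g·K) = 188.7 J/(kg·K).
ΔT = 22.70 K
Since 1 °C = 1 K, 22.70 °C.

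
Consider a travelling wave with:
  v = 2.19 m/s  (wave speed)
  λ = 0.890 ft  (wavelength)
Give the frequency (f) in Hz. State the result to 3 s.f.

Solving v = f·λ for f: f = v/λ.
v = 2.19 m/s; λ = 0.890 ft = 0.2713 m.
f = 8.073 Hz

8.07 Hz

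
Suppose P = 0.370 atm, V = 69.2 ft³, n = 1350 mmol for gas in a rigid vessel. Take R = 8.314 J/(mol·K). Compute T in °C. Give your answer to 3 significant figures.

6270 °C

Solving PV = nRT for T: T = PV/(nR).
P = 0.370 atm = 37490 Pa; V = 69.2 ft³ = 1.960 m³; n = 1350 mmol = 1.350 mol; R = 8.314 J/(mol·K).
T = 6545 K
6545 K − 273.15 = 6272 °C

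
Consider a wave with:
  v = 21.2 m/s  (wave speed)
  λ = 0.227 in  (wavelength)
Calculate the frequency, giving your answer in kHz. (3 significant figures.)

Rearranging v = f·λ for f: f = v/λ.
v = 21.2 m/s; λ = 0.227 in = 0.005766 m.
f = 3677 Hz
3677 Hz × (1 kHz / 1000 Hz) = 3.677 kHz

3.68 kHz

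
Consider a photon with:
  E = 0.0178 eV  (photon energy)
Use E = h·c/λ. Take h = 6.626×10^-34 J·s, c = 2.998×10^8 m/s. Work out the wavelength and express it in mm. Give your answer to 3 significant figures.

Solving E = h·c/λ for λ: λ = hc/E.
E = 0.0178 eV = 2.852×10^-21 J; h = 6.626×10^-34 J·s; c = 2.998×10^8 m/s.
λ = 6.966×10^-5 m
6.966×10^-5 m × (1 mm / 0.001000 m) = 0.06966 mm

0.0697 mm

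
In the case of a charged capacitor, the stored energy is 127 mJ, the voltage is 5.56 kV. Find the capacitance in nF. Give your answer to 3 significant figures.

8.22 nF

Rearranging: C = 2E/V².
E = 127 mJ = 0.1270 J; V = 5.56 kV = 5560 V.
C = 8.216×10^-9 F
8.216×10^-9 F × (1 nF / 1.000×10^-9 F) = 8.216 nF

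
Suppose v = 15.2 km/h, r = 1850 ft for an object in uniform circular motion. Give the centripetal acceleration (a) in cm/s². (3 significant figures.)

a is given directly by: a = v²/r.
v = 15.2 km/h = 4.222 m/s; r = 1850 ft = 563.9 m.
a = 0.03162 m/s²
0.03162 m/s² × (1 cm/s² / 0.01000 m/s²) = 3.162 cm/s²

3.16 cm/s²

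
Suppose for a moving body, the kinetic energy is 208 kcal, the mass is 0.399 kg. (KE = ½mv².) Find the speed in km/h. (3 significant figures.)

Rearranging KE = ½mv² for v: v = √(2·KE/m).
KE = 208 kcal = 8.703×10^5 J; m = 0.399 kg.
v = 2089 m/s
2089 m/s × (1 km/h / 0.2778 m/s) = 7519 km/h

7520 km/h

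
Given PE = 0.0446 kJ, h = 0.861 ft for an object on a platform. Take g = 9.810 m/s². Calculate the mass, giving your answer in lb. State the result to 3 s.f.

Rearranging: m = PE/(g·h).
PE = 0.0446 kJ = 44.60 J; h = 0.861 ft = 0.2624 m; g = 9.810 m/s².
m = 17.32 kg
17.32 kg × (1 lb / 0.4536 kg) = 38.19 lb

38.2 lb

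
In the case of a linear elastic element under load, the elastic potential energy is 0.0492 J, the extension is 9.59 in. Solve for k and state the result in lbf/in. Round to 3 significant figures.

Rearranging: k = 2U/x².
U = 0.0492 J; x = 9.59 in = 0.2436 m.
k = 1.658 N/m
1.658 N/m × (1 lbf/in / 175.1 N/m) = 0.009470 lbf/in

0.00947 lbf/in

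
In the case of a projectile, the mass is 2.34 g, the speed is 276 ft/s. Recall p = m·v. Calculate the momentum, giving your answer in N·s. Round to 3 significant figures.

0.197 N·s

Directly: p = mv.
m = 2.34 g = 0.002340 kg; v = 276 ft/s = 84.12 m/s.
p = 0.1969 kg·m/s
Since 1 N·s = 1 kg·m/s, 0.1969 N·s.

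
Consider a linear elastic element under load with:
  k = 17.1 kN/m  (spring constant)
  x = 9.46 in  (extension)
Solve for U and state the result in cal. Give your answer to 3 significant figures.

U is given directly by: U = ½kx².
k = 17.1 kN/m = 17100 N/m; x = 9.46 in = 0.2403 m.
U = 493.6 J  (the unit combination reduces to kg·m²/s² = J)
493.6 J × (1 cal / 4.184 J) = 118.0 cal

118 cal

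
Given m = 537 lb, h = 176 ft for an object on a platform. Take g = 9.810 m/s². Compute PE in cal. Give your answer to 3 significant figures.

30600 cal

Directly: PE = mgh.
m = 537 lb = 243.6 kg; h = 176 ft = 53.64 m; g = 9.810 m/s².
PE = 1.282×10^5 J
1.282×10^5 J × (1 cal / 4.184 J) = 30637 cal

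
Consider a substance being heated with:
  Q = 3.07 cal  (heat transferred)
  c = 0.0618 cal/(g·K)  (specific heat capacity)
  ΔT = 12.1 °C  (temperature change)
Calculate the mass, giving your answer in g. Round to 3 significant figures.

Rearranging: m = Q/(c·ΔT).
Q = 3.07 cal = 12.84 J; c = 0.0618 cal/(g·K) = 258.6 J/(kg·K); ΔT = 12.1 °C = 12.10 K.
m = 0.004105 kg
0.004105 kg × (1 g / 0.001000 kg) = 4.105 g

4.11 g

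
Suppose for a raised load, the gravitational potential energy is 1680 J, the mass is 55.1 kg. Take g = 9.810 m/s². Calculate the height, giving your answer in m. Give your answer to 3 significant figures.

3.11 m

Rearranging: h = PE/(m·g).
PE = 1680 J; m = 55.1 kg; g = 9.810 m/s².
h = 3.108 m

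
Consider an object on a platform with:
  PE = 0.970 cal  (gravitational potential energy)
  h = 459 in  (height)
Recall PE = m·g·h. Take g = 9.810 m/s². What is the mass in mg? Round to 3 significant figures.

Rearranging: m = PE/(g·h).
PE = 0.970 cal = 4.058 J; h = 459 in = 11.66 m; g = 9.810 m/s².
m = 0.03549 kg
0.03549 kg × (1 mg / 1.000×10^-6 kg) = 35485 mg

35500 mg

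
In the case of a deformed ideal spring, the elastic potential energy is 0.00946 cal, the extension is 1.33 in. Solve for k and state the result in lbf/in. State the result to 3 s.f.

Rearranging: k = 2U/x².
U = 0.00946 cal = 0.03958 J; x = 1.33 in = 0.03378 m.
k = 69.37 N/m
69.37 N/m × (1 lbf/in / 175.1 N/m) = 0.3961 lbf/in

0.396 lbf/in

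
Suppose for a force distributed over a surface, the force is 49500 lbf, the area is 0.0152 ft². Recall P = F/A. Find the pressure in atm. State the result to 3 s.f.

1540 atm

P is given directly by: P = F/A.
F = 49500 lbf = 2.202×10^5 N; A = 0.0152 ft² = 0.001412 m².
P = 1.559×10^8 Pa
1.559×10^8 Pa × (1 atm / 1.013×10^5 Pa) = 1539 atm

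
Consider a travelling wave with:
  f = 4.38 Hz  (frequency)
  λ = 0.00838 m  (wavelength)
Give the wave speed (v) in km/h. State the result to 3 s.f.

v is given directly by: v = fλ.
f = 4.38 Hz; λ = 0.00838 m.
v = 0.03670 m/s
0.03670 m/s × (1 km/h / 0.2778 m/s) = 0.1321 km/h

0.132 km/h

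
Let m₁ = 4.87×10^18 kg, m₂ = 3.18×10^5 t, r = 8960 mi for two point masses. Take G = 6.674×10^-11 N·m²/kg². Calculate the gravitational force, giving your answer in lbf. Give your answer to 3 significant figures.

Directly: F = Gm₁m₂/r².
m₁ = 4.87×10^18 kg; m₂ = 3.18×10^5 t = 3.180×10^8 kg; r = 8960 mi = 1.442×10^7 m; G = 6.674×10^-11 N·m²/kg².
F = 497.1 N
497.1 N × (1 lbf / 4.448 N) = 111.7 lbf

112 lbf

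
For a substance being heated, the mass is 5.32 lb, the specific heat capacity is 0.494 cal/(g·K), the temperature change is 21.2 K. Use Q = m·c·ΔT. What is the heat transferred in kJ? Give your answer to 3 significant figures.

106 kJ

Q is given directly by: Q = mcΔT.
m = 5.32 lb = 2.413 kg; c = 0.494 cal/(g·K) = 2067 J/(kg·K); ΔT = 21.2 K.
Q = 1.057×10^5 J
1.057×10^5 J × (1 kJ / 1000 J) = 105.7 kJ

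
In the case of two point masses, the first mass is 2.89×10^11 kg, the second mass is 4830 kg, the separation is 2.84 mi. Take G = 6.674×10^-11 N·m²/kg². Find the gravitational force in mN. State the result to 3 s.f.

F is given directly by: F = Gm₁m₂/r².
m₁ = 2.89×10^11 kg; m₂ = 4830 kg; r = 2.84 mi = 4571 m; G = 6.674×10^-11 N·m²/kg².
F = 0.004460 N  (the unit combination reduces to kg·m/s² = N)
0.004460 N × (1 mN / 0.001000 N) = 4.460 mN

4.46 mN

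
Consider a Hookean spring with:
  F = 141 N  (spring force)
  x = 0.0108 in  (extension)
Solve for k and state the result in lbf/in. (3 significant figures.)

2940 lbf/in

Rearranging F = k·x for k: k = F/x.
F = 141 N; x = 0.0108 in = 2.743×10^-4 m.
k = 5.140×10^5 N/m
5.140×10^5 N/m × (1 lbf/in / 175.1 N/m) = 2935 lbf/in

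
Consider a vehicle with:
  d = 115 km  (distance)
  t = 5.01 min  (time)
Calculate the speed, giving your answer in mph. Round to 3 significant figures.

856 mph

v is given directly by: v = d/t.
d = 115 km = 1.150×10^5 m; t = 5.01 min = 300.6 s.
v = 382.6 m/s
382.6 m/s × (1 mph / 0.4470 m/s) = 855.8 mph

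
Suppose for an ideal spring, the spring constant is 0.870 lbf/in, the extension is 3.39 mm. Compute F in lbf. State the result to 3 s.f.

From Hooke's law: F = kx.
k = 0.870 lbf/in = 152.4 N/m; x = 3.39 mm = 0.003390 m.
F = 0.5165 N  (the unit combination reduces to kg·m/s² = N)
0.5165 N × (1 lbf / 4.448 N) = 0.1161 lbf

0.116 lbf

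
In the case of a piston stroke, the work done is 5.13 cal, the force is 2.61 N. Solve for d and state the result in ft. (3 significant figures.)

Rearranging: d = W/F.
W = 5.13 cal = 21.46 J; F = 2.61 N.
d = 8.224 m
8.224 m × (1 ft / 0.3048 m) = 26.98 ft

27.0 ft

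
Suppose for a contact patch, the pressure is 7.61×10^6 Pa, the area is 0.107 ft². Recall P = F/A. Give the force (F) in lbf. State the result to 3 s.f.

17000 lbf

Rearranging: F = P·A.
P = 7.61×10^6 Pa; A = 0.107 ft² = 0.009941 m².
F = 75648 N
75648 N × (1 lbf / 4.448 N) = 17006 lbf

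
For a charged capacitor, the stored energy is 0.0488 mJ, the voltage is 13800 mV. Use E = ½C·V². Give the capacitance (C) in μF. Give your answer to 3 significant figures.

Rearranging E = ½C·V² for C: C = 2E/V².
E = 0.0488 mJ = 4.880×10^-5 J; V = 13800 mV = 13.80 V.
C = 5.125×10^-7 F
5.125×10^-7 F × (1 μF / 1.000×10^-6 F) = 0.5125 μF

0.512 μF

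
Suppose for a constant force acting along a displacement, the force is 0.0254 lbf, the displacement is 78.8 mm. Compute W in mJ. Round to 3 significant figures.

Directly: W = F·d.
F = 0.0254 lbf = 0.1130 N; d = 78.8 mm = 0.07880 m.
W = 0.008903 J
0.008903 J × (1 mJ / 0.001000 J) = 8.903 mJ

8.90 mJ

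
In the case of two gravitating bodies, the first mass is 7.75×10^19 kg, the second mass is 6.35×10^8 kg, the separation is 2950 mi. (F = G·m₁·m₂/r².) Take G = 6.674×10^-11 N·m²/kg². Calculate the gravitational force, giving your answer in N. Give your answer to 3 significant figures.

1.46×10^5 N

Directly: F = Gm₁m₂/r².
m₁ = 7.75×10^19 kg; m₂ = 6.35×10^8 kg; r = 2950 mi = 4.748×10^6 m; G = 6.674×10^-11 N·m²/kg².
F = 1.457×10^5 N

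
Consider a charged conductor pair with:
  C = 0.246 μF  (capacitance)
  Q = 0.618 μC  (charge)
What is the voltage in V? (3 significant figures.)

2.51 V

Solving C = Q/V for V: V = Q/C.
C = 0.246 μF = 2.460×10^-7 F; Q = 0.618 μC = 6.180×10^-7 C.
V = 2.512 V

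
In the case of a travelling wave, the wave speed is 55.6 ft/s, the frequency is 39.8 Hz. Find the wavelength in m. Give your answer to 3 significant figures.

Solving v = f·λ for λ: λ = v/f.
v = 55.6 ft/s = 16.95 m/s; f = 39.8 Hz.
λ = 0.4258 m

0.426 m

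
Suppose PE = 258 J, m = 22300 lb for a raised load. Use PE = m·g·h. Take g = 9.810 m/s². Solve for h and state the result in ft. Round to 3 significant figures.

Solving PE = m·g·h for h: h = PE/(m·g).
PE = 258 J; m = 22300 lb = 10115 kg; g = 9.810 m/s².
h = 0.002600 m
0.002600 m × (1 ft / 0.3048 m) = 0.008530 ft

0.00853 ft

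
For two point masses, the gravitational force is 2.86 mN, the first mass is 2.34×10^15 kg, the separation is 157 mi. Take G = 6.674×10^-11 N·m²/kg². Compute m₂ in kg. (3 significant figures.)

Rearranging: m₂ = F·r²/(G·m₁).
F = 2.86 mN = 0.002860 N; m₁ = 2.34×10^15 kg; r = 157 mi = 2.527×10^5 m; G = 6.674×10^-11 N·m²/kg².
m₂ = 1169 kg

1170 kg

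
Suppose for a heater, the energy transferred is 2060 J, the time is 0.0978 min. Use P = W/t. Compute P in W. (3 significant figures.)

351 W

Directly: P = W/t.
W = 2060 J; t = 0.0978 min = 5.868 s.
P = 351.1 W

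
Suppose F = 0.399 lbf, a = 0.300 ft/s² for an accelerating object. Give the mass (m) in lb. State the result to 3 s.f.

Rearranging F = m·a for m: m = F/a.
F = 0.399 lbf = 1.775 N; a = 0.300 ft/s² = 0.09144 m/s².
m = 19.41 kg
19.41 kg × (1 lb / 0.4536 kg) = 42.79 lb

42.8 lb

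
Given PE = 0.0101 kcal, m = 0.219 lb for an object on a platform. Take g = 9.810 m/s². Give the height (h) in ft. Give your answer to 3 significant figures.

Solving PE = m·g·h for h: h = PE/(m·g).
PE = 0.0101 kcal = 42.26 J; m = 0.219 lb = 0.09934 kg; g = 9.810 m/s².
h = 43.36 m
43.36 m × (1 ft / 0.3048 m) = 142.3 ft

142 ft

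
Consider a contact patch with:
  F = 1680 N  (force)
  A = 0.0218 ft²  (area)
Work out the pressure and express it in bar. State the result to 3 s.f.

8.30 bar

Directly: P = F/A.
F = 1680 N; A = 0.0218 ft² = 0.002025 m².
P = 8.295×10^5 Pa
8.295×10^5 Pa × (1 bar / 1.000×10^5 Pa) = 8.295 bar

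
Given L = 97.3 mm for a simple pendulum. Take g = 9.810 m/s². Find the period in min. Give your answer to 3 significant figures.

0.0104 min

Directly: T = 2π√(L/g).
L = 97.3 mm = 0.09730 m; g = 9.810 m/s².
T = 0.6258 s
0.6258 s × (1 min / 60.00 s) = 0.01043 min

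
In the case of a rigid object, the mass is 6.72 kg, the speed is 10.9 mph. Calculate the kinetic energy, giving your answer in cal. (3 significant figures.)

19.1 cal

KE is given directly by: KE = ½mv².
m = 6.72 kg; v = 10.9 mph = 4.873 m/s.
KE = 79.78 J  (the unit combination reduces to kg·m²/s² = J)
79.78 J × (1 cal / 4.184 J) = 19.07 cal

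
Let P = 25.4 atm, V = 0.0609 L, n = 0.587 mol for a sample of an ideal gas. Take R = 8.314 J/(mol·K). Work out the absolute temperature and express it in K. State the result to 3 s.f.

32.1 K

Rearranging PV = nRT for T: T = PV/(nR).
P = 25.4 atm = 2.574×10^6 Pa; V = 0.0609 L = 6.090×10^-5 m³; n = 0.587 mol; R = 8.314 J/(mol·K).
T = 32.12 K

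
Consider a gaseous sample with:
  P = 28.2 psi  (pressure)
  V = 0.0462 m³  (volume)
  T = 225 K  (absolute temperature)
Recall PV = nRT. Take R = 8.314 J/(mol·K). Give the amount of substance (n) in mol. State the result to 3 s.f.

From the ideal-gas law: n = PV/(RT).
P = 28.2 psi = 1.944×10^5 Pa; V = 0.0462 m³; T = 225 K; R = 8.314 J/(mol·K).
n = 4.802 mol

4.80 mol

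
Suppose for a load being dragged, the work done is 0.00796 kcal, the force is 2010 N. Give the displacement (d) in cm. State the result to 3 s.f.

1.66 cm

Rearranging: d = W/F.
W = 0.00796 kcal = 33.30 J; F = 2010 N.
d = 0.01657 m
0.01657 m × (1 cm / 0.01000 m) = 1.657 cm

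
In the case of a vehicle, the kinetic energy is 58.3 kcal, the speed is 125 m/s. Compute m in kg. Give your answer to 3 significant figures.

31.2 kg

Solving KE = ½mv² for m: m = 2·KE/v².
KE = 58.3 kcal = 2.439×10^5 J; v = 125 m/s.
m = 31.22 kg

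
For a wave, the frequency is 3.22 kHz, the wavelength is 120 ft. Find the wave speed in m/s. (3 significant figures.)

1.18×10^5 m/s

v is given directly by: v = fλ.
f = 3.22 kHz = 3220 Hz; λ = 120 ft = 36.58 m.
v = 1.178×10^5 m/s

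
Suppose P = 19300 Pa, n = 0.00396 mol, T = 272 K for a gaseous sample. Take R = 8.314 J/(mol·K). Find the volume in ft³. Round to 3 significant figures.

0.0164 ft³

Rearranging: V = nRT/P.
P = 19300 Pa; n = 0.00396 mol; T = 272 K; R = 8.314 J/(mol·K).
V = 4.640×10^-4 m³
4.640×10^-4 m³ × (1 ft³ / 0.02832 m³) = 0.01639 ft³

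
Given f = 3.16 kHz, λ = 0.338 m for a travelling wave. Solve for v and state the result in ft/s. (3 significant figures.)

Directly: v = fλ.
f = 3.16 kHz = 3160 Hz; λ = 0.338 m.
v = 1068 m/s
1068 m/s × (1 ft/s / 0.3048 m/s) = 3504 ft/s

3500 ft/s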